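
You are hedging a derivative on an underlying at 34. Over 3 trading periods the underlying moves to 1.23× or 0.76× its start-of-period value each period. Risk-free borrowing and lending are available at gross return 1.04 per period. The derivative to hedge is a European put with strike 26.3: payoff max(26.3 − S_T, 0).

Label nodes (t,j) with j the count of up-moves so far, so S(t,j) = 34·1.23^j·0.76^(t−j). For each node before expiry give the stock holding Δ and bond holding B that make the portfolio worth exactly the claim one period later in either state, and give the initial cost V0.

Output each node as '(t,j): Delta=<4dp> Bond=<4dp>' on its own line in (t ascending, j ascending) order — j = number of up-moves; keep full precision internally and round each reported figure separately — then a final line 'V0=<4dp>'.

(0,0): Delta=-0.1470 Bond=6.2244
(1,0): Delta=-0.3966 Bond=12.9214
(1,1): Delta=-0.0424 Bond=2.0979
(2,0): Delta=-1.0000 Bond=25.2885
(2,1): Delta=-0.1436 Bond=5.3970
(2,2): Delta=0.0000 Bond=0.0000
V0=1.2249

No-arbitrage ⇒ martingale measure with p* = (R−d)/(u−d) = 0.5957.
Terminal values V(3,·): V(3,0)=11.3748, V(3,1)=2.1448, V(3,2)=0.0000, V(3,3)=0.0000
  t=2,j=0: stock 19.6384 → up 24.1552 (V=2.1448), down 14.9252 (V=11.3748). Price 5.6501; hedge Δ=-1.0000, bond B=25.2885.
  t=2,j=1: stock 31.7832 → up 39.0933 (V=0.0000), down 24.1552 (V=2.1448). Price 0.8337; hedge Δ=-0.1436, bond B=5.3970.
  t=2,j=2: stock 51.4386 → up 63.2695 (V=0.0000), down 39.0933 (V=0.0000). Price 0.0000; hedge Δ=0.0000, bond B=0.0000.
  t=1,j=0: stock 25.8400 → up 31.7832 (V=0.8337), down 19.6384 (V=5.6501). Price 2.6738; hedge Δ=-0.3966, bond B=12.9214.
  t=1,j=1: stock 41.8200 → up 51.4386 (V=0.0000), down 31.7832 (V=0.8337). Price 0.3241; hedge Δ=-0.0424, bond B=2.0979.
  t=0,j=0: stock 34.0000 → up 41.8200 (V=0.3241), down 25.8400 (V=2.6738). Price 1.2249; hedge Δ=-0.1470, bond B=6.2244.
Check: Δ(0,0)·S0 + B(0,0) = 1.2249 = V0.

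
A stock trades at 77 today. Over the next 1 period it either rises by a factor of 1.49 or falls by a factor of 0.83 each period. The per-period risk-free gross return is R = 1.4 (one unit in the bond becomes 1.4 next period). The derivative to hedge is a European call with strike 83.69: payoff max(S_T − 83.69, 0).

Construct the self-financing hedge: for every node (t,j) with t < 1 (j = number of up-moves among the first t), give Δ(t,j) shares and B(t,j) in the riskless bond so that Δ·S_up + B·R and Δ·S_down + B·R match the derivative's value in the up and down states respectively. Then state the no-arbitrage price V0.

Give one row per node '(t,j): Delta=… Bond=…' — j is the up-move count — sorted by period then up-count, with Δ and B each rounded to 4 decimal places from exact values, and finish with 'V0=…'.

Risk-neutral probability p* = (R−d)/(u−d) = (1.4−0.83)/(1.49−0.83) = 0.8636.
Terminal payoffs: V(1,0)=0.0000, V(1,1)=31.0400
Node (0,0) S=77.0000: V=(p*·31.0400+(1−p*)·0.0000)/1.4=19.1481; Δ=(31.0400−0.0000)/(114.7300−63.9100)=0.6108; B=V−Δ·S=-27.8823
Check: Δ(0,0)·S0 + B(0,0) = 19.1481 = V0.

(0,0): Delta=0.6108 Bond=-27.8823
V0=19.1481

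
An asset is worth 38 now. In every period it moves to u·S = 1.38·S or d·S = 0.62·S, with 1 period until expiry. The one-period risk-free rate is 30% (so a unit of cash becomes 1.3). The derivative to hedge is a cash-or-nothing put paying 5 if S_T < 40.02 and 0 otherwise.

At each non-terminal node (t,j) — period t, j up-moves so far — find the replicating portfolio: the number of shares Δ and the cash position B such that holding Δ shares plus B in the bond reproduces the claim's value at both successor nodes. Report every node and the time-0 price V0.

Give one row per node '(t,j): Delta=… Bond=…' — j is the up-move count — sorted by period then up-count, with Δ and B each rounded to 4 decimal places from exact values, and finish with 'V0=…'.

No-arbitrage ⇒ martingale measure with p* = (R−d)/(u−d) = 0.8947.
At expiry t=1: V(1,0)=5.0000, V(1,1)=0.0000
(0,0): S=38.0000. Δ = (V_up−V_dn)/(S_up−S_dn) = (0.0000−5.0000)/(52.4400−23.5600) = -0.1731. V = [p*·0.0000 + (1−p*)·5.0000]/1.3 = 0.4049. B = V − Δ·S = 6.9838.
The time-0 hedge costs 0.4049, which is the no-arbitrage price.

(0,0): Delta=-0.1731 Bond=6.9838
V0=0.4049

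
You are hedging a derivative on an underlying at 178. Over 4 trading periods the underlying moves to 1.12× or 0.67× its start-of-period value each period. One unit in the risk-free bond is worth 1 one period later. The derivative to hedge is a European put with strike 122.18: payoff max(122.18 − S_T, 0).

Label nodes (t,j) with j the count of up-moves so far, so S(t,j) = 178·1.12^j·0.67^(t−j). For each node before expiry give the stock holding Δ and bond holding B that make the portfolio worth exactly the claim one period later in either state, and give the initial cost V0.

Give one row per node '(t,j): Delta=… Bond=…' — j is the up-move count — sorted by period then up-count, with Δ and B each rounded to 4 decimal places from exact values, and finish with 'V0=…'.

(0,0): Delta=-0.2022 Bond=44.9328
(1,0): Delta=-0.5453 Bond=85.8513
(1,1): Delta=-0.1276 Bond=30.0534
(2,0): Delta=-1.0000 Bond=122.1800
(2,1): Delta=-0.4464 Bond=72.6408
(2,2): Delta=-0.0583 Bond=14.5671
(3,0): Delta=-1.0000 Bond=122.1800
(3,1): Delta=-1.0000 Bond=122.1800
(3,2): Delta=-0.3260 Bond=54.6266
(3,3): Delta=0.0000 Bond=0.0000
V0=8.9335

Risk-neutral probability p* = (R−d)/(u−d) = (1−0.67)/(1.12−0.67) = 0.7333.
Payoff layer (t=4): V(4,0)=86.3110, V(4,1)=62.2199, V(4,2)=21.9482, V(4,3)=0.0000, V(4,4)=0.0000
  t=3,j=0: stock 53.5358 → up 59.9601 (V=62.2199), down 35.8690 (V=86.3110). Price 68.6442; hedge Δ=-1.0000, bond B=122.1800.
  t=3,j=1: stock 89.4927 → up 100.2318 (V=21.9482), down 59.9601 (V=62.2199). Price 32.6873; hedge Δ=-1.0000, bond B=122.1800.
  t=3,j=2: stock 149.5997 → up 167.5517 (V=0.0000), down 100.2318 (V=21.9482). Price 5.8528; hedge Δ=-0.3260, bond B=54.6266.
  t=3,j=3: stock 250.0772 → up 280.0864 (V=0.0000), down 167.5517 (V=0.0000). Price 0.0000; hedge Δ=0.0000, bond B=0.0000.
  t=2,j=0: stock 79.9042 → up 89.4927 (V=32.6873), down 53.5358 (V=68.6442). Price 42.2758; hedge Δ=-1.0000, bond B=122.1800.
  t=2,j=1: stock 133.5712 → up 149.5997 (V=5.8528), down 89.4927 (V=32.6873). Price 13.0087; hedge Δ=-0.4464, bond B=72.6408.
  t=2,j=2: stock 223.2832 → up 250.0772 (V=0.0000), down 149.5997 (V=5.8528). Price 1.5608; hedge Δ=-0.0583, bond B=14.5671.
  t=1,j=0: stock 119.2600 → up 133.5712 (V=13.0087), down 79.9042 (V=42.2758). Price 20.8133; hedge Δ=-0.5453, bond B=85.8513.
  t=1,j=1: stock 199.3600 → up 223.2832 (V=1.5608), down 133.5712 (V=13.0087). Price 4.6135; hedge Δ=-0.1276, bond B=30.0534.
  t=0,j=0: stock 178.0000 → up 199.3600 (V=4.6135), down 119.2600 (V=20.8133). Price 8.9335; hedge Δ=-0.2022, bond B=44.9328.
Each (Δ,B) replicates both successor values, so the strategy is self-financing and V0 is arbitrage-free.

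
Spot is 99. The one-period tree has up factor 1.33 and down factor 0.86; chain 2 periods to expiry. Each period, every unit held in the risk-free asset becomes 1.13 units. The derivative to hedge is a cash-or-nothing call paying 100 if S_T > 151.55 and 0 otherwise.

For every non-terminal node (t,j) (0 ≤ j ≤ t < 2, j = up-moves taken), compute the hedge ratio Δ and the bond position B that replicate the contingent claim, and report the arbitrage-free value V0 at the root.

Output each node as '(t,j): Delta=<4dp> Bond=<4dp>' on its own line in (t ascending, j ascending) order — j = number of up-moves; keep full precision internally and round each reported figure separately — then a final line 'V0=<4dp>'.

Risk-neutral probability p* = (R−d)/(u−d) = (1.13−0.86)/(1.33−0.86) = 0.5745.
At expiry t=2: V(2,0)=0.0000, V(2,1)=0.0000, V(2,2)=100.0000
Node (1,0) S=85.1400: V=(p*·0.0000+(1−p*)·0.0000)/1.13=0.0000; Δ=(0.0000−0.0000)/(113.2362−73.2204)=0.0000; B=V−Δ·S=0.0000
Node (1,1) S=131.6700: V=(p*·100.0000+(1−p*)·0.0000)/1.13=50.8379; Δ=(100.0000−0.0000)/(175.1211−113.2362)=1.6159; B=V−Δ·S=-161.9281
Node (0,0) S=99.0000: V=(p*·50.8379+(1−p*)·0.0000)/1.13=25.8449; Δ=(50.8379−0.0000)/(131.6700−85.1400)=1.0926; B=V−Δ·S=-82.3208
Each (Δ,B) replicates both successor values, so the strategy is self-financing and V0 is arbitrage-free.

(0,0): Delta=1.0926 Bond=-82.3208
(1,0): Delta=0.0000 Bond=0.0000
(1,1): Delta=1.6159 Bond=-161.9281
V0=25.8449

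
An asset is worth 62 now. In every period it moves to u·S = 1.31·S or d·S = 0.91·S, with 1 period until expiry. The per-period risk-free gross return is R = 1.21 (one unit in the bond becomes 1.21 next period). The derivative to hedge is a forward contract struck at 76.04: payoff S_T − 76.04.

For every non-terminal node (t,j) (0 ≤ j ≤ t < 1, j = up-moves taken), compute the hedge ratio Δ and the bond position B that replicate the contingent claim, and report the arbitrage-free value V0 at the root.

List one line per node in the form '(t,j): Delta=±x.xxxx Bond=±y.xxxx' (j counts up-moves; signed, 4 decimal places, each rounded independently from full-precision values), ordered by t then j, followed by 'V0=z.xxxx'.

The replicating-portfolio and risk-neutral prices coincide; use p* = (1.21−0.91)/(1.31−0.91) = 0.7500 for the latter.
At expiry t=1: V(1,0)=-19.6200, V(1,1)=5.1800
  t=0,j=0: stock 62.0000 → up 81.2200 (V=5.1800), down 56.4200 (V=-19.6200). Price -0.8430; hedge Δ=1.0000, bond B=-62.8430.
Check: Δ(0,0)·S0 + B(0,0) = -0.8430 = V0.

(0,0): Delta=1.0000 Bond=-62.8430
V0=-0.8430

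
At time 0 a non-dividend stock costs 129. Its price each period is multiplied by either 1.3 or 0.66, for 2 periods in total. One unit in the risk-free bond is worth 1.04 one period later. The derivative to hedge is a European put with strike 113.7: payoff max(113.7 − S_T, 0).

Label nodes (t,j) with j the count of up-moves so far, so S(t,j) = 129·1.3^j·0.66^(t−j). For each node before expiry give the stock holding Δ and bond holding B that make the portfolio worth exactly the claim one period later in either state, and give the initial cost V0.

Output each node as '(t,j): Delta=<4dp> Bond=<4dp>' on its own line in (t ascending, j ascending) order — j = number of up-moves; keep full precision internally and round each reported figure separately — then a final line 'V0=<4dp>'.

The replicating-portfolio and risk-neutral prices coincide; use p* = (1.04−0.66)/(1.3−0.66) = 0.5938 for the latter.
At expiry t=2: V(2,0)=57.5076, V(2,1)=3.0180, V(2,2)=0.0000
(1,0): S=85.1400. Δ = (V_up−V_dn)/(S_up−S_dn) = (3.0180−57.5076)/(110.6820−56.1924) = -1.0000. V = [p*·3.0180 + (1−p*)·57.5076]/1.04 = 24.1869. B = V − Δ·S = 109.3269.
(1,1): S=167.7000. Δ = (V_up−V_dn)/(S_up−S_dn) = (0.0000−3.0180)/(218.0100−110.6820) = -0.0281. V = [p*·0.0000 + (1−p*)·3.0180]/1.04 = 1.1789. B = V − Δ·S = 5.8945.
(0,0): S=129.0000. Δ = (V_up−V_dn)/(S_up−S_dn) = (1.1789−24.1869)/(167.7000−85.1400) = -0.2787. V = [p*·1.1789 + (1−p*)·24.1869]/1.04 = 10.1211. B = V − Δ·S = 46.0711.
Root portfolio cost Δ·129+B reproduces V0=10.1211.

(0,0): Delta=-0.2787 Bond=46.0711
(1,0): Delta=-1.0000 Bond=109.3269
(1,1): Delta=-0.0281 Bond=5.8945
V0=10.1211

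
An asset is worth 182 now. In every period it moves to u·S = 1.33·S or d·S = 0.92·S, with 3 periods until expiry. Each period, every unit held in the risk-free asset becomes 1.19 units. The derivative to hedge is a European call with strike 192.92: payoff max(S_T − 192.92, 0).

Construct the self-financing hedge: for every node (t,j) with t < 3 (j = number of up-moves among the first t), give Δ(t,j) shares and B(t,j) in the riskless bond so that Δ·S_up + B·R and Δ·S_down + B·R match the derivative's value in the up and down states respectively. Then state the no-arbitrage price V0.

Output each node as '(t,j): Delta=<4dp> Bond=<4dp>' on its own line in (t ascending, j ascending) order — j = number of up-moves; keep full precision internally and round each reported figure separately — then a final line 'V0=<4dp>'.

(0,0): Delta=0.9435 Bond=-102.9903
(1,0): Delta=0.7860 Bond=-96.1856
(1,1): Delta=1.0000 Bond=-136.2333
(2,0): Delta=0.1894 Bond=-22.5514
(2,1): Delta=1.0000 Bond=-162.1176
(2,2): Delta=1.0000 Bond=-162.1176
V0=68.7278

Since d<R<u, set p* = (R−d)/(u−d) = 0.6585; price each node as the discounted p*-expectation of its children.
Terminal payoffs: V(3,0)=0.0000, V(3,1)=11.9596, V(3,2)=103.2646, V(3,3)=235.2599
(2,0): S=154.0448. Δ = (V_up−V_dn)/(S_up−S_dn) = (11.9596−0.0000)/(204.8796−141.7212) = 0.1894. V = [p*·11.9596 + (1−p*)·0.0000]/1.19 = 6.6183. B = V − Δ·S = -22.5514.
(2,1): S=222.6952. Δ = (V_up−V_dn)/(S_up−S_dn) = (103.2646−11.9596)/(296.1846−204.8796) = 1.0000. V = [p*·103.2646 + (1−p*)·11.9596]/1.19 = 60.5776. B = V − Δ·S = -162.1176.
(2,2): S=321.9398. Δ = (V_up−V_dn)/(S_up−S_dn) = (235.2599−103.2646)/(428.1799−296.1846) = 1.0000. V = [p*·235.2599 + (1−p*)·103.2646]/1.19 = 159.8222. B = V − Δ·S = -162.1176.
(1,0): S=167.4400. Δ = (V_up−V_dn)/(S_up−S_dn) = (60.5776−6.6183)/(222.6952−154.0448) = 0.7860. V = [p*·60.5776 + (1−p*)·6.6183]/1.19 = 35.4222. B = V − Δ·S = -96.1856.
(1,1): S=242.0600. Δ = (V_up−V_dn)/(S_up−S_dn) = (159.8222−60.5776)/(321.9398−222.6952) = 1.0000. V = [p*·159.8222 + (1−p*)·60.5776]/1.19 = 105.8267. B = V − Δ·S = -136.2333.
(0,0): S=182.0000. Δ = (V_up−V_dn)/(S_up−S_dn) = (105.8267−35.4222)/(242.0600−167.4400) = 0.9435. V = [p*·105.8267 + (1−p*)·35.4222]/1.19 = 68.7278. B = V − Δ·S = -102.9903.
Root portfolio cost Δ·182+B reproduces V0=68.7278.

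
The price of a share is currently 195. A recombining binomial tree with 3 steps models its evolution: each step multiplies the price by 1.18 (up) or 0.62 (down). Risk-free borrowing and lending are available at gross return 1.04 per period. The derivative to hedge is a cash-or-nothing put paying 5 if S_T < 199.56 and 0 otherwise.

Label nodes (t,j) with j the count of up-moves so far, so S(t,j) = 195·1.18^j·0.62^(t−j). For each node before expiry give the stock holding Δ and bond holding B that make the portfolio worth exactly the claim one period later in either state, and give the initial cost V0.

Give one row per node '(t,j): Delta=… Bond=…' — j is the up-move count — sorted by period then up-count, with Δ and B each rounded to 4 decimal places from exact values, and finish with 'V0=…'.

(0,0): Delta=-0.0238 Bond=7.2132
(1,0): Delta=0.0000 Bond=4.6228
(1,1): Delta=-0.0280 Bond=8.4613
(2,0): Delta=0.0000 Bond=4.8077
(2,1): Delta=0.0000 Bond=4.8077
(2,2): Delta=-0.0329 Bond=10.1305
V0=2.5698

Since d<R<u, set p* = (R−d)/(u−d) = 0.7500; price each node as the discounted p*-expectation of its children.
Payoff layer (t=3): V(3,0)=5.0000, V(3,1)=5.0000, V(3,2)=5.0000, V(3,3)=0.0000
(2,0): S=74.9580. Δ = (V_up−V_dn)/(S_up−S_dn) = (5.0000−5.0000)/(88.4504−46.4740) = 0.0000. V = [p*·5.0000 + (1−p*)·5.0000]/1.04 = 4.8077. B = V − Δ·S = 4.8077.
(2,1): S=142.6620. Δ = (V_up−V_dn)/(S_up−S_dn) = (5.0000−5.0000)/(168.3412−88.4504) = 0.0000. V = [p*·5.0000 + (1−p*)·5.0000]/1.04 = 4.8077. B = V − Δ·S = 4.8077.
(2,2): S=271.5180. Δ = (V_up−V_dn)/(S_up−S_dn) = (0.0000−5.0000)/(320.3912−168.3412) = -0.0329. V = [p*·0.0000 + (1−p*)·5.0000]/1.04 = 1.2019. B = V − Δ·S = 10.1305.
(1,0): S=120.9000. Δ = (V_up−V_dn)/(S_up−S_dn) = (4.8077−4.8077)/(142.6620−74.9580) = 0.0000. V = [p*·4.8077 + (1−p*)·4.8077]/1.04 = 4.6228. B = V − Δ·S = 4.6228.
(1,1): S=230.1000. Δ = (V_up−V_dn)/(S_up−S_dn) = (1.2019−4.8077)/(271.5180−142.6620) = -0.0280. V = [p*·1.2019 + (1−p*)·4.8077]/1.04 = 2.0225. B = V − Δ·S = 8.4613.
(0,0): S=195.0000. Δ = (V_up−V_dn)/(S_up−S_dn) = (2.0225−4.6228)/(230.1000−120.9000) = -0.0238. V = [p*·2.0225 + (1−p*)·4.6228]/1.04 = 2.5698. B = V − Δ·S = 7.2132.
Each (Δ,B) replicates both successor values, so the strategy is self-financing and V0 is arbitrage-free.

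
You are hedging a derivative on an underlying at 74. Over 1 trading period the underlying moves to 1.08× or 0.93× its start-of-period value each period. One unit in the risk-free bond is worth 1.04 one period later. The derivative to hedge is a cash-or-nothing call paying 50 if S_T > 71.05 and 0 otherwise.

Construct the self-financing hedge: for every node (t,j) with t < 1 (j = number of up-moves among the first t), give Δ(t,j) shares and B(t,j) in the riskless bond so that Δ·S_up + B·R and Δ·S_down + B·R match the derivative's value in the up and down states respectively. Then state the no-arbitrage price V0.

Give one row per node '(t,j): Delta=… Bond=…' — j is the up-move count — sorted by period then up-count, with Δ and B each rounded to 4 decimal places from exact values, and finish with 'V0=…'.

(0,0): Delta=4.5045 Bond=-298.0769
V0=35.2564

No-arbitrage ⇒ martingale measure with p* = (R−d)/(u−d) = 0.7333.
Terminal values V(1,·): V(1,0)=0.0000, V(1,1)=50.0000
(0,0): S=74.0000. Δ = (V_up−V_dn)/(S_up−S_dn) = (50.0000−0.0000)/(79.9200−68.8200) = 4.5045. V = [p*·50.0000 + (1−p*)·0.0000]/1.04 = 35.2564. B = V − Δ·S = -298.0769.
The time-0 hedge costs 35.2564, which is the no-arbitrage price.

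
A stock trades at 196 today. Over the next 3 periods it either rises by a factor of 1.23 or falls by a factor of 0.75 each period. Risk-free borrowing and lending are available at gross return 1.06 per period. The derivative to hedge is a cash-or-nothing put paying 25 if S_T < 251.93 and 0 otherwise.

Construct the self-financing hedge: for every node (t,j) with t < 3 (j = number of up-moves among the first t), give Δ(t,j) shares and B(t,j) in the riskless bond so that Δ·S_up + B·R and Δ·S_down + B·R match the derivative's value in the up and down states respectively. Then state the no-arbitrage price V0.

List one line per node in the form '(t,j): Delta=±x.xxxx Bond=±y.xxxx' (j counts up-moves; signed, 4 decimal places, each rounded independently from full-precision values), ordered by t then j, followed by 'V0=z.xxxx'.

(0,0): Delta=-0.0986 Bond=34.6704
(1,0): Delta=0.0000 Bond=22.2499
(1,1): Delta=-0.1316 Bond=44.7026
(2,0): Delta=0.0000 Bond=23.5849
(2,1): Delta=0.0000 Bond=23.5849
(2,2): Delta=-0.1756 Bond=60.4363
V0=15.3361

The replicating-portfolio and risk-neutral prices coincide; use p* = (1.06−0.75)/(1.23−0.75) = 0.6458 for the latter.
Payoff layer (t=3): V(3,0)=25.0000, V(3,1)=25.0000, V(3,2)=25.0000, V(3,3)=0.0000
Node (2,0) S=110.2500: V=(p*·25.0000+(1−p*)·25.0000)/1.06=23.5849; Δ=(25.0000−25.0000)/(135.6075−82.6875)=0.0000; B=V−Δ·S=23.5849
Node (2,1) S=180.8100: V=(p*·25.0000+(1−p*)·25.0000)/1.06=23.5849; Δ=(25.0000−25.0000)/(222.3963−135.6075)=0.0000; B=V−Δ·S=23.5849
Node (2,2) S=296.5284: V=(p*·0.0000+(1−p*)·25.0000)/1.06=8.3530; Δ=(0.0000−25.0000)/(364.7299−222.3963)=-0.1756; B=V−Δ·S=60.4363
Node (1,0) S=147.0000: V=(p*·23.5849+(1−p*)·23.5849)/1.06=22.2499; Δ=(23.5849−23.5849)/(180.8100−110.2500)=0.0000; B=V−Δ·S=22.2499
Node (1,1) S=241.0800: V=(p*·8.3530+(1−p*)·23.5849)/1.06=12.9695; Δ=(8.3530−23.5849)/(296.5284−180.8100)=-0.1316; B=V−Δ·S=44.7026
Node (0,0) S=196.0000: V=(p*·12.9695+(1−p*)·22.2499)/1.06=15.3361; Δ=(12.9695−22.2499)/(241.0800−147.0000)=-0.0986; B=V−Δ·S=34.6704
Each (Δ,B) replicates both successor values, so the strategy is self-financing and V0 is arbitrage-free.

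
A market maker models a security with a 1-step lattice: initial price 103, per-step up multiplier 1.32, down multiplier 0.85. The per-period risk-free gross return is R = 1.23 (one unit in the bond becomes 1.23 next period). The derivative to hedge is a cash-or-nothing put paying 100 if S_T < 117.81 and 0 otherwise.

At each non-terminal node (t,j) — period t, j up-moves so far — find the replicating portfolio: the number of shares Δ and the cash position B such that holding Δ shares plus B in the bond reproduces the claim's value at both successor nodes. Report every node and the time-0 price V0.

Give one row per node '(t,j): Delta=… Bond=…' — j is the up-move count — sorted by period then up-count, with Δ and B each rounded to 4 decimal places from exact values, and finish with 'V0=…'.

(0,0): Delta=-2.0657 Bond=228.3342
V0=15.5682

No-arbitrage ⇒ martingale measure with p* = (R−d)/(u−d) = 0.8085.
At expiry t=1: V(1,0)=100.0000, V(1,1)=0.0000
Node (0,0) S=103.0000: V=(p*·0.0000+(1−p*)·100.0000)/1.23=15.5682; Δ=(0.0000−100.0000)/(135.9600−87.5500)=-2.0657; B=V−Δ·S=228.3342
Self-financing check: at every node Δ·S+B equals the discounted successor values.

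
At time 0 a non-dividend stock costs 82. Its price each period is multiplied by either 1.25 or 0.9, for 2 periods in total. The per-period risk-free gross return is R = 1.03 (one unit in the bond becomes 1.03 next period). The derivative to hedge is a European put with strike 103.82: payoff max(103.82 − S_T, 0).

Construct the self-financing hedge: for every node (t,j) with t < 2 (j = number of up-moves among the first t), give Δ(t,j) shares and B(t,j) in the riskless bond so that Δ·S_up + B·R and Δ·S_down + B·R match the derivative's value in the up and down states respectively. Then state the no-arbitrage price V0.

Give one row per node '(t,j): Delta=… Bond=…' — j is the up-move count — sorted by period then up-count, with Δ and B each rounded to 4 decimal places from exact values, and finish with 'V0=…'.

No-arbitrage ⇒ martingale measure with p* = (R−d)/(u−d) = 0.3714.
Terminal values V(2,·): V(2,0)=37.4000, V(2,1)=11.5700, V(2,2)=0.0000
  t=1,j=0: stock 73.8000 → up 92.2500 (V=11.5700), down 66.4200 (V=37.4000). Price 26.9961; hedge Δ=-1.0000, bond B=100.7961.
  t=1,j=1: stock 102.5000 → up 128.1250 (V=0.0000), down 92.2500 (V=11.5700). Price 7.0607; hedge Δ=-0.3225, bond B=40.1179.
  t=0,j=0: stock 82.0000 → up 102.5000 (V=7.0607), down 73.8000 (V=26.9961). Price 19.0209; hedge Δ=-0.6946, bond B=75.9791.
Each (Δ,B) replicates both successor values, so the strategy is self-financing and V0 is arbitrage-free.

(0,0): Delta=-0.6946 Bond=75.9791
(1,0): Delta=-1.0000 Bond=100.7961
(1,1): Delta=-0.3225 Bond=40.1179
V0=19.0209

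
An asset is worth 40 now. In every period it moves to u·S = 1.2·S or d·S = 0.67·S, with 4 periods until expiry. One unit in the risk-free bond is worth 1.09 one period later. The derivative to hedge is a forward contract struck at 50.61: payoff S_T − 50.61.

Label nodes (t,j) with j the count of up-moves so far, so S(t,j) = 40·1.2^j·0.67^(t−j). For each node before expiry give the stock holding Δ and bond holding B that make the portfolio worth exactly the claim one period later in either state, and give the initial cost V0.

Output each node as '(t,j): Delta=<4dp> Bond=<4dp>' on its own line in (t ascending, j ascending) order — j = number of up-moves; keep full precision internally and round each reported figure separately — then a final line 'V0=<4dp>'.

(0,0): Delta=1.0000 Bond=-35.8534
(1,0): Delta=1.0000 Bond=-39.0802
(1,1): Delta=1.0000 Bond=-39.0802
(2,0): Delta=1.0000 Bond=-42.5974
(2,1): Delta=1.0000 Bond=-42.5974
(2,2): Delta=1.0000 Bond=-42.5974
(3,0): Delta=1.0000 Bond=-46.4312
(3,1): Delta=1.0000 Bond=-46.4312
(3,2): Delta=1.0000 Bond=-46.4312
(3,3): Delta=1.0000 Bond=-46.4312
V0=4.1466

Since d<R<u, set p* = (R−d)/(u−d) = 0.7925; price each node as the discounted p*-expectation of its children.
Terminal values V(4,·): V(4,0)=-42.5496, V(4,1)=-36.1734, V(4,2)=-24.7534, V(4,3)=-4.2996, V(4,4)=32.3340
Node (3,0) S=12.0305: V=(p*·-36.1734+(1−p*)·-42.5496)/1.09=-34.4007; Δ=(-36.1734−-42.5496)/(14.4366−8.0604)=1.0000; B=V−Δ·S=-46.4312
Node (3,1) S=21.5472: V=(p*·-24.7534+(1−p*)·-36.1734)/1.09=-24.8840; Δ=(-24.7534−-36.1734)/(25.8566−14.4366)=1.0000; B=V−Δ·S=-46.4312
Node (3,2) S=38.5920: V=(p*·-4.2996+(1−p*)·-24.7534)/1.09=-7.8392; Δ=(-4.2996−-24.7534)/(46.3104−25.8566)=1.0000; B=V−Δ·S=-46.4312
Node (3,3) S=69.1200: V=(p*·32.3340+(1−p*)·-4.2996)/1.09=22.6888; Δ=(32.3340−-4.2996)/(82.9440−46.3104)=1.0000; B=V−Δ·S=-46.4312
Node (2,0) S=17.9560: V=(p*·-24.8840+(1−p*)·-34.4007)/1.09=-24.6414; Δ=(-24.8840−-34.4007)/(21.5472−12.0305)=1.0000; B=V−Δ·S=-42.5974
Node (2,1) S=32.1600: V=(p*·-7.8392+(1−p*)·-24.8840)/1.09=-10.4374; Δ=(-7.8392−-24.8840)/(38.5920−21.5472)=1.0000; B=V−Δ·S=-42.5974
Node (2,2) S=57.6000: V=(p*·22.6888+(1−p*)·-7.8392)/1.09=15.0026; Δ=(22.6888−-7.8392)/(69.1200−38.5920)=1.0000; B=V−Δ·S=-42.5974
Node (1,0) S=26.8000: V=(p*·-10.4374+(1−p*)·-24.6414)/1.09=-12.2802; Δ=(-10.4374−-24.6414)/(32.1600−17.9560)=1.0000; B=V−Δ·S=-39.0802
Node (1,1) S=48.0000: V=(p*·15.0026+(1−p*)·-10.4374)/1.09=8.9198; Δ=(15.0026−-10.4374)/(57.6000−32.1600)=1.0000; B=V−Δ·S=-39.0802
Node (0,0) S=40.0000: V=(p*·8.9198+(1−p*)·-12.2802)/1.09=4.1466; Δ=(8.9198−-12.2802)/(48.0000−26.8000)=1.0000; B=V−Δ·S=-35.8534
Root portfolio cost Δ·40+B reproduces V0=4.1466.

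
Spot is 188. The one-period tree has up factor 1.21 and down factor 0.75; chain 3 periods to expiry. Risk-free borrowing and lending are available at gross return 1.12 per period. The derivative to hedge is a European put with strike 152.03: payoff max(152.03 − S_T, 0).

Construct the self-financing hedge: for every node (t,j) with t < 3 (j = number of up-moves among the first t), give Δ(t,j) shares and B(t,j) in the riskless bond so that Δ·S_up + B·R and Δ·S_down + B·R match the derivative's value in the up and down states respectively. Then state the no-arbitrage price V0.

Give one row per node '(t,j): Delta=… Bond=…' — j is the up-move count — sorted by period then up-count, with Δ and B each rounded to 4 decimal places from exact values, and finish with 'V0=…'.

Under the risk-neutral measure, an up-move has probability p* = (R−d)/(u−d) = 0.8043 and values discount at R = 1.12.
Terminal values V(3,·): V(3,0)=72.7175, V(3,1)=24.0725, V(3,2)=0.0000, V(3,3)=0.0000
(2,0): S=105.7500. Δ = (V_up−V_dn)/(S_up−S_dn) = (24.0725−72.7175)/(127.9575−79.3125) = -1.0000. V = [p*·24.0725 + (1−p*)·72.7175]/1.12 = 29.9911. B = V − Δ·S = 135.7411.
(2,1): S=170.6100. Δ = (V_up−V_dn)/(S_up−S_dn) = (0.0000−24.0725)/(206.4381−127.9575) = -0.3067. V = [p*·0.0000 + (1−p*)·24.0725]/1.12 = 4.2052. B = V − Δ·S = 56.5367.
(2,2): S=275.2508. Δ = (V_up−V_dn)/(S_up−S_dn) = (0.0000−0.0000)/(333.0535−206.4381) = 0.0000. V = [p*·0.0000 + (1−p*)·0.0000]/1.12 = 0.0000. B = V − Δ·S = 0.0000.
(1,0): S=141.0000. Δ = (V_up−V_dn)/(S_up−S_dn) = (4.2052−29.9911)/(170.6100−105.7500) = -0.3976. V = [p*·4.2052 + (1−p*)·29.9911]/1.12 = 8.2592. B = V − Δ·S = 64.3154.
(1,1): S=227.4800. Δ = (V_up−V_dn)/(S_up−S_dn) = (0.0000−4.2052)/(275.2508−170.6100) = -0.0402. V = [p*·0.0000 + (1−p*)·4.2052]/1.12 = 0.7346. B = V − Δ·S = 9.8764.
(0,0): S=188.0000. Δ = (V_up−V_dn)/(S_up−S_dn) = (0.7346−8.2592)/(227.4800−141.0000) = -0.0870. V = [p*·0.7346 + (1−p*)·8.2592]/1.12 = 1.9704. B = V − Δ·S = 18.3281.
The time-0 hedge costs 1.9704, which is the no-arbitrage price.

(0,0): Delta=-0.0870 Bond=18.3281
(1,0): Delta=-0.3976 Bond=64.3154
(1,1): Delta=-0.0402 Bond=9.8764
(2,0): Delta=-1.0000 Bond=135.7411
(2,1): Delta=-0.3067 Bond=56.5367
(2,2): Delta=0.0000 Bond=0.0000
V0=1.9704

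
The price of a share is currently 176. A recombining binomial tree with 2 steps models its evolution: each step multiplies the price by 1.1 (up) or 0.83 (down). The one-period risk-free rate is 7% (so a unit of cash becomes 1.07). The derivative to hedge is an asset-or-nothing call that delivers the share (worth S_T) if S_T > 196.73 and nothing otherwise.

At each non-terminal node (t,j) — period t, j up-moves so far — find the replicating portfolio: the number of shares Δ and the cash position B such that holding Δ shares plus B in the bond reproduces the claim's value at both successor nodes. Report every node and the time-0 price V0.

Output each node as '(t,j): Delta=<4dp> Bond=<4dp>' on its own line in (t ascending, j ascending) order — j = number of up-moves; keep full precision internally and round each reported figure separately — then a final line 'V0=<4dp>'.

(0,0): Delta=3.7229 Bond=-508.2674
(1,0): Delta=0.0000 Bond=0.0000
(1,1): Delta=4.0741 Bond=-611.8269
V0=146.9689

The replicating-portfolio and risk-neutral prices coincide; use p* = (1.07−0.83)/(1.1−0.83) = 0.8889 for the latter.
Terminal payoffs: V(2,0)=0.0000, V(2,1)=0.0000, V(2,2)=212.9600
Node (1,0) S=146.0800: V=(p*·0.0000+(1−p*)·0.0000)/1.07=0.0000; Δ=(0.0000−0.0000)/(160.6880−121.2464)=0.0000; B=V−Δ·S=0.0000
Node (1,1) S=193.6000: V=(p*·212.9600+(1−p*)·0.0000)/1.07=176.9138; Δ=(212.9600−0.0000)/(212.9600−160.6880)=4.0741; B=V−Δ·S=-611.8269
Node (0,0) S=176.0000: V=(p*·176.9138+(1−p*)·0.0000)/1.07=146.9689; Δ=(176.9138−0.0000)/(193.6000−146.0800)=3.7229; B=V−Δ·S=-508.2674
Root portfolio cost Δ·176+B reproduces V0=146.9689.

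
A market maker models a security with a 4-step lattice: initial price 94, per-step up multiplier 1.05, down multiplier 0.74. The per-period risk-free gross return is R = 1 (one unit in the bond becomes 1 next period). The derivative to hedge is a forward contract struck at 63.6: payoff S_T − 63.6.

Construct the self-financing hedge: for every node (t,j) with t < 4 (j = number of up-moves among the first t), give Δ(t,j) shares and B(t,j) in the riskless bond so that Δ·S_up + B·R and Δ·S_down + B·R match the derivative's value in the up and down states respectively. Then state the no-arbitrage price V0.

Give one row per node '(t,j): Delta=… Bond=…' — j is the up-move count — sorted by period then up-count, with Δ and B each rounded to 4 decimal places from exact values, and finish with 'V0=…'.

(0,0): Delta=1.0000 Bond=-63.6000
(1,0): Delta=1.0000 Bond=-63.6000
(1,1): Delta=1.0000 Bond=-63.6000
(2,0): Delta=1.0000 Bond=-63.6000
(2,1): Delta=1.0000 Bond=-63.6000
(2,2): Delta=1.0000 Bond=-63.6000
(3,0): Delta=1.0000 Bond=-63.6000
(3,1): Delta=1.0000 Bond=-63.6000
(3,2): Delta=1.0000 Bond=-63.6000
(3,3): Delta=1.0000 Bond=-63.6000
V0=30.4000

No-arbitrage ⇒ martingale measure with p* = (R−d)/(u−d) = 0.8387.
Terminal values V(4,·): V(4,0)=-35.4126, V(4,1)=-23.6044, V(4,2)=-6.8495, V(4,3)=16.9244, V(4,4)=50.6576
(3,0): S=38.0911. Δ = (V_up−V_dn)/(S_up−S_dn) = (-23.6044−-35.4126)/(39.9956−28.1874) = 1.0000. V = [p*·-23.6044 + (1−p*)·-35.4126]/1 = -25.5089. B = V − Δ·S = -63.6000.
(3,1): S=54.0481. Δ = (V_up−V_dn)/(S_up−S_dn) = (-6.8495−-23.6044)/(56.7505−39.9956) = 1.0000. V = [p*·-6.8495 + (1−p*)·-23.6044]/1 = -9.5519. B = V − Δ·S = -63.6000.
(3,2): S=76.6899. Δ = (V_up−V_dn)/(S_up−S_dn) = (16.9244−-6.8495)/(80.5244−56.7505) = 1.0000. V = [p*·16.9244 + (1−p*)·-6.8495]/1 = 13.0899. B = V − Δ·S = -63.6000.
(3,3): S=108.8168. Δ = (V_up−V_dn)/(S_up−S_dn) = (50.6576−16.9244)/(114.2576−80.5244) = 1.0000. V = [p*·50.6576 + (1−p*)·16.9244]/1 = 45.2168. B = V − Δ·S = -63.6000.
(2,0): S=51.4744. Δ = (V_up−V_dn)/(S_up−S_dn) = (-9.5519−-25.5089)/(54.0481−38.0911) = 1.0000. V = [p*·-9.5519 + (1−p*)·-25.5089]/1 = -12.1256. B = V − Δ·S = -63.6000.
(2,1): S=73.0380. Δ = (V_up−V_dn)/(S_up−S_dn) = (13.0899−-9.5519)/(76.6899−54.0481) = 1.0000. V = [p*·13.0899 + (1−p*)·-9.5519]/1 = 9.4380. B = V − Δ·S = -63.6000.
(2,2): S=103.6350. Δ = (V_up−V_dn)/(S_up−S_dn) = (45.2168−13.0899)/(108.8168−76.6899) = 1.0000. V = [p*·45.2168 + (1−p*)·13.0899]/1 = 40.0350. B = V − Δ·S = -63.6000.
(1,0): S=69.5600. Δ = (V_up−V_dn)/(S_up−S_dn) = (9.4380−-12.1256)/(73.0380−51.4744) = 1.0000. V = [p*·9.4380 + (1−p*)·-12.1256]/1 = 5.9600. B = V − Δ·S = -63.6000.
(1,1): S=98.7000. Δ = (V_up−V_dn)/(S_up−S_dn) = (40.0350−9.4380)/(103.6350−73.0380) = 1.0000. V = [p*·40.0350 + (1−p*)·9.4380]/1 = 35.1000. B = V − Δ·S = -63.6000.
(0,0): S=94.0000. Δ = (V_up−V_dn)/(S_up−S_dn) = (35.1000−5.9600)/(98.7000−69.5600) = 1.0000. V = [p*·35.1000 + (1−p*)·5.9600]/1 = 30.4000. B = V − Δ·S = -63.6000.
Each (Δ,B) replicates both successor values, so the strategy is self-financing and V0 is arbitrage-free.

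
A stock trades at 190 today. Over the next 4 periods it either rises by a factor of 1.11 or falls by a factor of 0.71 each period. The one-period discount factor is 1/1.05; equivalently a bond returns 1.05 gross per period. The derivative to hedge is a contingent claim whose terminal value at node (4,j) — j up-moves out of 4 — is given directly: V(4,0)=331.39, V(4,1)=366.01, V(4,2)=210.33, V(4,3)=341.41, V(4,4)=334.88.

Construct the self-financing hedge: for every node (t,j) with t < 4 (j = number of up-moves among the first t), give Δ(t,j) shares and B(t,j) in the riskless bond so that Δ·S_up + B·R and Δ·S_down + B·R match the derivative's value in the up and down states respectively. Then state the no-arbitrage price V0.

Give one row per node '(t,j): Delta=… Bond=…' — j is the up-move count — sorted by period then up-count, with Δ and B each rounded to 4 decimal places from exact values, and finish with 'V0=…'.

Under the risk-neutral measure, an up-move has probability p* = (R−d)/(u−d) = 0.8500 and values discount at R = 1.05.
At expiry t=4: V(4,0)=331.3900, V(4,1)=366.0100, V(4,2)=210.3300, V(4,3)=341.4100, V(4,4)=334.8800
(3,0): S=68.0031. Δ = (V_up−V_dn)/(S_up−S_dn) = (366.0100−331.3900)/(75.4834−48.2822) = 1.2727. V = [p*·366.0100 + (1−p*)·331.3900]/1.05 = 343.6352. B = V − Δ·S = 257.0852.
(3,1): S=106.3147. Δ = (V_up−V_dn)/(S_up−S_dn) = (210.3300−366.0100)/(118.0093−75.4834) = -3.6608. V = [p*·210.3300 + (1−p*)·366.0100]/1.05 = 222.5543. B = V − Δ·S = 611.7543.
(3,2): S=166.2103. Δ = (V_up−V_dn)/(S_up−S_dn) = (341.4100−210.3300)/(184.4934−118.0093) = 1.9716. V = [p*·341.4100 + (1−p*)·210.3300]/1.05 = 306.4267. B = V − Δ·S = -21.2733.
(3,3): S=259.8499. Δ = (V_up−V_dn)/(S_up−S_dn) = (334.8800−341.4100)/(288.4334−184.4934) = -0.0628. V = [p*·334.8800 + (1−p*)·341.4100]/1.05 = 319.8662. B = V − Δ·S = 336.1912.
(2,0): S=95.7790. Δ = (V_up−V_dn)/(S_up−S_dn) = (222.5543−343.6352)/(106.3147−68.0031) = -3.1604. V = [p*·222.5543 + (1−p*)·343.6352]/1.05 = 229.2537. B = V − Δ·S = 531.9561.
(2,1): S=149.7390. Δ = (V_up−V_dn)/(S_up−S_dn) = (306.4267−222.5543)/(166.2103−106.3147) = 1.4003. V = [p*·306.4267 + (1−p*)·222.5543]/1.05 = 279.8532. B = V − Δ·S = 70.1722.
(2,2): S=234.0990. Δ = (V_up−V_dn)/(S_up−S_dn) = (319.8662−306.4267)/(259.8499−166.2103) = 0.1435. V = [p*·319.8662 + (1−p*)·306.4267]/1.05 = 302.7145. B = V − Δ·S = 269.1157.
(1,0): S=134.9000. Δ = (V_up−V_dn)/(S_up−S_dn) = (279.8532−229.2537)/(149.7390−95.7790) = 0.9377. V = [p*·279.8532 + (1−p*)·229.2537]/1.05 = 259.2983. B = V − Δ·S = 132.7998.
(1,1): S=210.9000. Δ = (V_up−V_dn)/(S_up−S_dn) = (302.7145−279.8532)/(234.0990−149.7390) = 0.2710. V = [p*·302.7145 + (1−p*)·279.8532]/1.05 = 285.0336. B = V − Δ·S = 227.8802.
(0,0): S=190.0000. Δ = (V_up−V_dn)/(S_up−S_dn) = (285.0336−259.2983)/(210.9000−134.9000) = 0.3386. V = [p*·285.0336 + (1−p*)·259.2983]/1.05 = 267.7841. B = V − Δ·S = 203.4458.
The time-0 hedge costs 267.7841, which is the no-arbitrage price.

(0,0): Delta=0.3386 Bond=203.4458
(1,0): Delta=0.9377 Bond=132.7998
(1,1): Delta=0.2710 Bond=227.8802
(2,0): Delta=-3.1604 Bond=531.9561
(2,1): Delta=1.4003 Bond=70.1722
(2,2): Delta=0.1435 Bond=269.1157
(3,0): Delta=1.2727 Bond=257.0852
(3,1): Delta=-3.6608 Bond=611.7543
(3,2): Delta=1.9716 Bond=-21.2733
(3,3): Delta=-0.0628 Bond=336.1912
V0=267.7841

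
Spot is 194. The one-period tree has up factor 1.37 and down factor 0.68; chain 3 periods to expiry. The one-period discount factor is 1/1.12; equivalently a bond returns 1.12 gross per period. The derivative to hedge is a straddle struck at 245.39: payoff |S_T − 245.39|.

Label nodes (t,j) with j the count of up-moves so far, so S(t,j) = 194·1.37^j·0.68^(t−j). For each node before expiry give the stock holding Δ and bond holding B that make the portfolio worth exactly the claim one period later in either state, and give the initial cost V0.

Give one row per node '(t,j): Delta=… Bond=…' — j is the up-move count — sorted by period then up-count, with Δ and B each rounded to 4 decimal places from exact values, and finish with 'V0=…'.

Under the risk-neutral measure, an up-move has probability p* = (R−d)/(u−d) = 0.6377 and values discount at R = 1.12.
Terminal payoffs: V(3,0)=184.3902, V(3,1)=122.4933, V(3,2)=2.2106, V(3,3)=253.4525
  t=2,j=0: stock 89.7056 → up 122.8967 (V=122.4933), down 60.9998 (V=184.3902). Price 129.3926; hedge Δ=-1.0000, bond B=219.0982.
  t=2,j=1: stock 180.7304 → up 247.6006 (V=2.2106), down 122.8967 (V=122.4933). Price 40.8851; hedge Δ=-0.9645, bond B=215.2078.
  t=2,j=2: stock 364.1186 → up 498.8425 (V=253.4525), down 247.6006 (V=2.2106). Price 145.0204; hedge Δ=1.0000, bond B=-219.0982.
  t=1,j=0: stock 131.9200 → up 180.7304 (V=40.8851), down 89.7056 (V=129.3926). Price 65.1367; hedge Δ=-0.9723, bond B=193.4084.
  t=1,j=1: stock 265.7800 → up 364.1186 (V=145.0204), down 180.7304 (V=40.8851). Price 95.7948; hedge Δ=0.5678, bond B=-55.1258.
  t=0,j=0: stock 194.0000 → up 265.7800 (V=95.7948), down 131.9200 (V=65.1367). Price 75.6132; hedge Δ=0.2290, bond B=31.1811.
The time-0 hedge costs 75.6132, which is the no-arbitrage price.

(0,0): Delta=0.2290 Bond=31.1811
(1,0): Delta=-0.9723 Bond=193.4084
(1,1): Delta=0.5678 Bond=-55.1258
(2,0): Delta=-1.0000 Bond=219.0982
(2,1): Delta=-0.9645 Bond=215.2078
(2,2): Delta=1.0000 Bond=-219.0982
V0=75.6132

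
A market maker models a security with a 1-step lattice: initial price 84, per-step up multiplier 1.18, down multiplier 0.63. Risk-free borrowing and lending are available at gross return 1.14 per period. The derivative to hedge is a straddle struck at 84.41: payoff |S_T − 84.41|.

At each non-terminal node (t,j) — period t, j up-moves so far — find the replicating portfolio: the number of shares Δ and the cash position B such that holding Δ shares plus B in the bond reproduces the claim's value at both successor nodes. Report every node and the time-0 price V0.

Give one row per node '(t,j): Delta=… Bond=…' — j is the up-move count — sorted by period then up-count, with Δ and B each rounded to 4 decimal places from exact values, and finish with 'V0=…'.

Under the risk-neutral measure, an up-move has probability p* = (R−d)/(u−d) = 0.9273 and values discount at R = 1.14.
Terminal values V(1,·): V(1,0)=31.4900, V(1,1)=14.7100
Node (0,0) S=84.0000: V=(p*·14.7100+(1−p*)·31.4900)/1.14=13.9740; Δ=(14.7100−31.4900)/(99.1200−52.9200)=-0.3632; B=V−Δ·S=44.4831
Check: Δ(0,0)·S0 + B(0,0) = 13.9740 = V0.

(0,0): Delta=-0.3632 Bond=44.4831
V0=13.9740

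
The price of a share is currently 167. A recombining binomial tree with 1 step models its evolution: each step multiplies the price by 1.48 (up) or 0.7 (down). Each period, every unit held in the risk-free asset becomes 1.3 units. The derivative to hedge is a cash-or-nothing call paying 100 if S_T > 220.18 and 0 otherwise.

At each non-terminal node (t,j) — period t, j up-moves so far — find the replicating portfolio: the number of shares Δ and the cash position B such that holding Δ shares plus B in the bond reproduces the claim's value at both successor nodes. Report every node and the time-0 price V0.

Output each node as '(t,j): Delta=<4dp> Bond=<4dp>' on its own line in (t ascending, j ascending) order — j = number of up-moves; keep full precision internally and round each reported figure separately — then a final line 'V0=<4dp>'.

Risk-neutral probability p* = (R−d)/(u−d) = (1.3−0.7)/(1.48−0.7) = 0.7692.
Payoff layer (t=1): V(1,0)=0.0000, V(1,1)=100.0000
  t=0,j=0: stock 167.0000 → up 247.1600 (V=100.0000), down 116.9000 (V=0.0000). Price 59.1716; hedge Δ=0.7677, bond B=-69.0335.
Each (Δ,B) replicates both successor values, so the strategy is self-financing and V0 is arbitrage-free.

(0,0): Delta=0.7677 Bond=-69.0335
V0=59.1716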